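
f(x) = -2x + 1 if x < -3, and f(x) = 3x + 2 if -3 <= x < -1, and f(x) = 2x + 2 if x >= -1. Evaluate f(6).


6 satisfies x >= -1
f(6) = 14

14


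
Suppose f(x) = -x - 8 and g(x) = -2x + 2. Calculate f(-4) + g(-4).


f(-4) = -4
g(-4) = 10
Sum = 6

6


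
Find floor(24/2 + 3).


24/2 = 12
12 + 3 = 15
floor(15) = 15

15


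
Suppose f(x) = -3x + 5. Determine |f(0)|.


5


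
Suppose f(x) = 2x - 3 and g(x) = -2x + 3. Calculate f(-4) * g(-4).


-121


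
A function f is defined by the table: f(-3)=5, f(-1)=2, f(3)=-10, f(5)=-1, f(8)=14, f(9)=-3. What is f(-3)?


Reading from the table at x = -3

5


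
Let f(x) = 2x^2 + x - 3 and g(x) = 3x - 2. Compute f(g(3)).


g(3) = 7
f(7) = 2*(7)^2 + 1*(7) - 3 = 102

102


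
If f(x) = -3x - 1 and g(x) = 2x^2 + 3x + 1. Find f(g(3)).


g(3) = 28
f(28) = -85

-85


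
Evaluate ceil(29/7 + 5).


29/7 = 4.1429
4.1429 + 5 = 9.1429
ceil(9.1429) = 10

10


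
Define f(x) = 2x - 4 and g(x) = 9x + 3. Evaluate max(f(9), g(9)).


f(9) = 14
g(9) = 84
max = 84

84


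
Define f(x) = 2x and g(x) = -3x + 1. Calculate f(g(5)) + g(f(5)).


f(g(5)) = -28
g(f(5)) = -29
Sum = -57

-57


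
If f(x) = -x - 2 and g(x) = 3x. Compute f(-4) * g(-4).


f(-4) = 2
g(-4) = -12
Product = -24

-24


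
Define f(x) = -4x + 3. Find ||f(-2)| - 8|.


f(-2) = 11
|11| = 11
|11 - 8| = 3

3


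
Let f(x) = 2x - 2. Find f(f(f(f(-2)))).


f(-2) = -6
f(-6) = -14
f(-14) = -30
f(-30) = -62

-62


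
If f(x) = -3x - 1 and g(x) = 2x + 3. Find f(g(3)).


g(3) = 9
f(9) = -28

-28


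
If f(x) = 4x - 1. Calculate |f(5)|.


f(5) = 19
|19| = 19

19


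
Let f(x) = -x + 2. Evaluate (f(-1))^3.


f(-1) = 3
(3)^3 = 27

27


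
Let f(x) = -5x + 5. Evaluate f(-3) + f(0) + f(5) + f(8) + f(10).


f(-3) = 20
f(0) = 5
f(5) = -20
f(8) = -35
f(10) = -45
Sum = -75

-75


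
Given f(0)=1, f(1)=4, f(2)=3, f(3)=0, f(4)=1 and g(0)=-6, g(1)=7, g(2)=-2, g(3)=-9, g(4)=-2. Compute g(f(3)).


-6


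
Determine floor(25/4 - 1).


5


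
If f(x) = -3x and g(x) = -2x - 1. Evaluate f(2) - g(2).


f(2) = -6
g(2) = -5
Difference = -1

-1


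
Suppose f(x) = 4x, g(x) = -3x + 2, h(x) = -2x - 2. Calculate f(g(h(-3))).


-40


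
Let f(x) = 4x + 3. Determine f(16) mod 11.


f(16) = 67
67 mod 11 = 1

1


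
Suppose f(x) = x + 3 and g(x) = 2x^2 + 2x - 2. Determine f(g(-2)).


g(-2) = 2
f(2) = 5

5


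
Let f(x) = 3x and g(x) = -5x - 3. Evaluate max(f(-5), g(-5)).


f(-5) = -15
g(-5) = 22
max = 22

22


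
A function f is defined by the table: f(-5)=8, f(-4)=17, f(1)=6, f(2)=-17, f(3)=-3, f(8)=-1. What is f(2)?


Reading from the table at x = 2

-17


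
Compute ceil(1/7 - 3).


1/7 = 0.1429
0.1429 - 3 = -2.8571
ceil(-2.8571) = -2

-2


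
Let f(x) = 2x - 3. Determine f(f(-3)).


f(-3) = -9
f(-9) = -21

-21


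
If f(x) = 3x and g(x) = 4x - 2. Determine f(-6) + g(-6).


f(-6) = -18
g(-6) = -26
Sum = -44

-44


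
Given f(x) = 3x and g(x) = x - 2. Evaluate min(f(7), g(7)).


f(7) = 21
g(7) = 5
min = 5

5


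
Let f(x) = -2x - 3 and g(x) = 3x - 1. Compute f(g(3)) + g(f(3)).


f(g(3)) = -19
g(f(3)) = -28
Sum = -47

-47


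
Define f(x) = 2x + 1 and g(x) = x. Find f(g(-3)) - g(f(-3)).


f(g(-3)) = -5
g(f(-3)) = -5
Difference = 0

0


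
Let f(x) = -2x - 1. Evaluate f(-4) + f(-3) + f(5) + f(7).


-14


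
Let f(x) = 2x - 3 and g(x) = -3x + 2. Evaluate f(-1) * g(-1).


-25


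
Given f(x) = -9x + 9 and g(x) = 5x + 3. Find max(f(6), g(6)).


f(6) = -45
g(6) = 33
max = 33

33


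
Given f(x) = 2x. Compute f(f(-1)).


f(-1) = -2
f(-2) = -4

-4


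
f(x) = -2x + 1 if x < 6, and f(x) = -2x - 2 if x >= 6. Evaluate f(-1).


-1 satisfies x < 6
f(-1) = 3

3


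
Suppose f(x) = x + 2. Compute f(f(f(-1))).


f(-1) = 1
f(1) = 3
f(3) = 5

5


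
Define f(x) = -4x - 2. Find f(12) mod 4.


f(12) = -50
-50 mod 4 = 2

2


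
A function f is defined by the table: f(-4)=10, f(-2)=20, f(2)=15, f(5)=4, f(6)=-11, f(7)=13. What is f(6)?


Reading from the table at x = 6

-11


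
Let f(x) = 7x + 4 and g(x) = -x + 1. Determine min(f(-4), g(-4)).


f(-4) = -24
g(-4) = 5
min = -24

-24


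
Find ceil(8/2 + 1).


8/2 = 4
4 + 1 = 5
ceil(5) = 5

5


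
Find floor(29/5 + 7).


29/5 = 5.8
5.8 + 7 = 12.8
floor(12.8) = 12

12


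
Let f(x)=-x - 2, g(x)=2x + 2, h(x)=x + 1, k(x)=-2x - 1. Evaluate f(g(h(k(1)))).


k(1) = -3
h(-3) = -2
g(-2) = -2
f(-2) = 0

0


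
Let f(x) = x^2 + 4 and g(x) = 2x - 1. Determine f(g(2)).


g(2) = 3
f(3) = 1*(3)^2 + 4 = 13

13


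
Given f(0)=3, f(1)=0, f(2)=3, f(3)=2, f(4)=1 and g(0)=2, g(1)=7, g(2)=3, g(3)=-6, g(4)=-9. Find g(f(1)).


2


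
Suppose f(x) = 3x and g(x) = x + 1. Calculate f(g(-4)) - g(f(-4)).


f(g(-4)) = -9
g(f(-4)) = -11
Difference = 2

2


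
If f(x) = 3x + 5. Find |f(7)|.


f(7) = 26
|26| = 26

26


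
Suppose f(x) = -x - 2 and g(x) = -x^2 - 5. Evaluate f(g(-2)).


g(-2) = -9
f(-9) = 7

7


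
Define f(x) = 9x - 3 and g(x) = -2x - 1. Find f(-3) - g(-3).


f(-3) = -30
g(-3) = 5
Difference = -35

-35


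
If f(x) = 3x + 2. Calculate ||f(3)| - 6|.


f(3) = 11
|11| = 11
|11 - 6| = 5

5


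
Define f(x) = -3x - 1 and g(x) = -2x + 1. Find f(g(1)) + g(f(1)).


f(g(1)) = 2
g(f(1)) = 9
Sum = 11

11


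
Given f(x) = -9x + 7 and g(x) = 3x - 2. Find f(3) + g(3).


f(3) = -20
g(3) = 7
Sum = -13

-13


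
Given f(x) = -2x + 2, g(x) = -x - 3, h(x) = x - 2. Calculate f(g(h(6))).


h(6) = 4
g(4) = -7
f(-7) = 16

16


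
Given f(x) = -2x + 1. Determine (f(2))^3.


f(2) = -3
(-3)^3 = -27

-27


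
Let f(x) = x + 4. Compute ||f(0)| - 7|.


3


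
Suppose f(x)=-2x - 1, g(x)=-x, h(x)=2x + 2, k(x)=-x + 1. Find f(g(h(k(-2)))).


15


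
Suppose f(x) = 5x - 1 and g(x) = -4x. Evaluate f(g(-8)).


g(-8) = 32
f(32) = 159

159


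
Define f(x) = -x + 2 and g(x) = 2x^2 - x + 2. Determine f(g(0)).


g(0) = 2
f(2) = 0

0


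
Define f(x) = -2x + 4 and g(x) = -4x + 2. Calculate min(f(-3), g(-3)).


f(-3) = 10
g(-3) = 14
min = 10

10


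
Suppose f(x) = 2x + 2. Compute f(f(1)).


f(1) = 4
f(4) = 10

10


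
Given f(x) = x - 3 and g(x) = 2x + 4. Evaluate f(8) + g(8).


25


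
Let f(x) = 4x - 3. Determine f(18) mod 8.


f(18) = 69
69 mod 8 = 5

5


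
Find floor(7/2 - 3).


7/2 = 3.5
3.5 - 3 = 0.5
floor(0.5) = 0

0


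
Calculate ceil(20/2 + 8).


20/2 = 10
10 + 8 = 18
ceil(18) = 18

18


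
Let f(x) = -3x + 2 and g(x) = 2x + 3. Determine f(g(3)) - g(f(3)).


f(g(3)) = -25
g(f(3)) = -11
Difference = -14

-14


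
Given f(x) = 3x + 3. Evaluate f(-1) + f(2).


f(-1) = 0
f(2) = 9
Sum = 9

9


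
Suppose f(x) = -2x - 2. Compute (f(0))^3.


f(0) = -2
(-2)^3 = -8

-8


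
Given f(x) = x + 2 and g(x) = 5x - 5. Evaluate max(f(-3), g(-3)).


-1


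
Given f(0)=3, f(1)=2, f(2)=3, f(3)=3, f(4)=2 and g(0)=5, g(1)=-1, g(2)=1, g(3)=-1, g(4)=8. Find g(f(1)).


f(1) = 2
g(2) = 1

1


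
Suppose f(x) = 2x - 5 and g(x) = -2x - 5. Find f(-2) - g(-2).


f(-2) = -9
g(-2) = -1
Difference = -8

-8


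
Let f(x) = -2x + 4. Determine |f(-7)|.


f(-7) = 18
|18| = 18

18


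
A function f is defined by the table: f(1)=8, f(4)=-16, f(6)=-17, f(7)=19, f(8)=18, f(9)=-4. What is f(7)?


Reading from the table at x = 7

19


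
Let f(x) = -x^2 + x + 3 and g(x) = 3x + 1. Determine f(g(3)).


g(3) = 10
f(10) = (-1)*(10)^2 + 1*(10) + 3 = -87

-87


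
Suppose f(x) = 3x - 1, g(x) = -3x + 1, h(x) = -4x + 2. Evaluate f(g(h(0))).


h(0) = 2
g(2) = -5
f(-5) = -16

-16


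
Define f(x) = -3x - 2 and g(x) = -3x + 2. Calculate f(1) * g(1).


f(1) = -5
g(1) = -1
Product = 5

5


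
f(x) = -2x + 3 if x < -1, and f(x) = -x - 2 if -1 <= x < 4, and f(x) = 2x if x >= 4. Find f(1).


1 satisfies -1 <= x < 4
f(1) = -3

-3


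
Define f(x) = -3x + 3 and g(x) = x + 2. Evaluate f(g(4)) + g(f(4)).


f(g(4)) = -15
g(f(4)) = -7
Sum = -22

-22


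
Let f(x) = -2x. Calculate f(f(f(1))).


f(1) = -2
f(-2) = 4
f(4) = -8

-8


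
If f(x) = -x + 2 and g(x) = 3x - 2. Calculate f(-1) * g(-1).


f(-1) = 3
g(-1) = -5
Product = -15

-15


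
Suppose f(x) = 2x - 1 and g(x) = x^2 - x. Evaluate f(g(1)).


g(1) = 0
f(0) = -1

-1


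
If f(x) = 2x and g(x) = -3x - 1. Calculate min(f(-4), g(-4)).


f(-4) = -8
g(-4) = 11
min = -8

-8


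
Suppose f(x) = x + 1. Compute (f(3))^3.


64


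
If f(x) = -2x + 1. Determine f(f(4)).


15


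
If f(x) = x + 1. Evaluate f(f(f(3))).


f(3) = 4
f(4) = 5
f(5) = 6

6


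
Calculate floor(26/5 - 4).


26/5 = 5.2
5.2 - 4 = 1.2
floor(1.2) = 1

1


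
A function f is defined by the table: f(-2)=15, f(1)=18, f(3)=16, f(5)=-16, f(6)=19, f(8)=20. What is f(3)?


Reading from the table at x = 3

16


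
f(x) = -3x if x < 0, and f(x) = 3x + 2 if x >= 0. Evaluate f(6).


6 satisfies x >= 0
f(6) = 20

20


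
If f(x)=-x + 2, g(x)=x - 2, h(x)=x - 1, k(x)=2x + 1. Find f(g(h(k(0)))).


k(0) = 1
h(1) = 0
g(0) = -2
f(-2) = 4

4


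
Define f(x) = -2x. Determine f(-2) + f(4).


f(-2) = 4
f(4) = -8
Sum = -4

-4


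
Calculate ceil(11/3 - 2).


11/3 = 3.6667
3.6667 - 2 = 1.6667
ceil(1.6667) = 2

2


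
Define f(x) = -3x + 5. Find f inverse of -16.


Solve -3x + 5 = -16
x = (-16 - 5) / (-3) = 7

7


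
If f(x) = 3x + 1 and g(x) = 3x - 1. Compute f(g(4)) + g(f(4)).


f(g(4)) = 34
g(f(4)) = 38
Sum = 72

72


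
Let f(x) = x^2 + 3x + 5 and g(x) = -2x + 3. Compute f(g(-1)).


g(-1) = 5
f(5) = 1*(5)^2 + 3*(5) + 5 = 45

45


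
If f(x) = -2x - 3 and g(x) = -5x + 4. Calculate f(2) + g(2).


f(2) = -7
g(2) = -6
Sum = -13

-13


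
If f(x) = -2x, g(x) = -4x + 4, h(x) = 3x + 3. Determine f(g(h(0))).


h(0) = 3
g(3) = -8
f(-8) = 16

16


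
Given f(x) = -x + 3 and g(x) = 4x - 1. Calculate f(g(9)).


g(9) = 35
f(35) = -32

-32


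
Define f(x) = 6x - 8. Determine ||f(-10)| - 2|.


f(-10) = -68
|-68| = 68
|68 - 2| = 66

66


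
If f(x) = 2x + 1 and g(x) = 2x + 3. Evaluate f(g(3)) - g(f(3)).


f(g(3)) = 19
g(f(3)) = 17
Difference = 2

2


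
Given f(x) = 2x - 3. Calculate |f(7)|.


f(7) = 11
|11| = 11

11


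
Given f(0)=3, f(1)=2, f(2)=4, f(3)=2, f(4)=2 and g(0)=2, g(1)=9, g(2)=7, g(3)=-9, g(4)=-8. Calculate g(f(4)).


f(4) = 2
g(2) = 7

7


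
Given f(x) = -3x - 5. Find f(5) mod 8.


f(5) = -20
-20 mod 8 = 4

4


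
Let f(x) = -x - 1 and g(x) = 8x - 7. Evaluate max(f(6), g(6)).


f(6) = -7
g(6) = 41
max = 41

41


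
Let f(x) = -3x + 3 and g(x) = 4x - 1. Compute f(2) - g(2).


f(2) = -3
g(2) = 7
Difference = -10

-10


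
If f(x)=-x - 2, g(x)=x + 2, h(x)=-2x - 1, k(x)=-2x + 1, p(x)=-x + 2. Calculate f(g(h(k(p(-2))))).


p(-2) = 4
k(4) = -7
h(-7) = 13
g(13) = 15
f(15) = -17

-17


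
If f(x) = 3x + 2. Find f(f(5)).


53


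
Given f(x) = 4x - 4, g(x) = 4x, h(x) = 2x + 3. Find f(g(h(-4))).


h(-4) = -5
g(-5) = -20
f(-20) = -84

-84


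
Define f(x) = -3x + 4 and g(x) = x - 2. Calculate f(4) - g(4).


f(4) = -8
g(4) = 2
Difference = -10

-10


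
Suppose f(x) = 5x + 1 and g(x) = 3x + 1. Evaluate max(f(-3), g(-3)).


f(-3) = -14
g(-3) = -8
max = -8

-8


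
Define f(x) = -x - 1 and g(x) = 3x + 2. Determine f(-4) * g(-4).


f(-4) = 3
g(-4) = -10
Product = -30

-30


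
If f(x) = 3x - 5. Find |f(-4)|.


f(-4) = -17
|-17| = 17

17


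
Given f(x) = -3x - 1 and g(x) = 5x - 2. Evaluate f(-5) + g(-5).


f(-5) = 14
g(-5) = -27
Sum = -13

-13


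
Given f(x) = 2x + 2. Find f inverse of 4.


Solve 2x + 2 = 4
x = (4 - 2) / 2 = 1

1


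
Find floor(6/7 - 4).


6/7 = 0.8571
0.8571 - 4 = -3.1429
floor(-3.1429) = -4

-4


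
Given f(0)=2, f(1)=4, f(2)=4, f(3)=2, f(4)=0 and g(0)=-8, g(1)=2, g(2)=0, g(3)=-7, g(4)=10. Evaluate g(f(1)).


f(1) = 4
g(4) = 10

10


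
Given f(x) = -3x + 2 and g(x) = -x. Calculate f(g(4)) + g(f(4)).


f(g(4)) = 14
g(f(4)) = 10
Sum = 24

24


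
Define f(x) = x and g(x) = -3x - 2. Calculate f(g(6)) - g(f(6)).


f(g(6)) = -20
g(f(6)) = -20
Difference = 0

0


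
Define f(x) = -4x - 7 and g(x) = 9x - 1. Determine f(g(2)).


g(2) = 17
f(17) = -75

-75


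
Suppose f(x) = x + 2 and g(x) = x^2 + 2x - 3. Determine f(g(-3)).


g(-3) = 0
f(0) = 2

2


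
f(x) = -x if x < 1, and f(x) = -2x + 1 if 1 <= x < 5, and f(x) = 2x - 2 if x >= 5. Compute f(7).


7 satisfies x >= 5
f(7) = 12

12


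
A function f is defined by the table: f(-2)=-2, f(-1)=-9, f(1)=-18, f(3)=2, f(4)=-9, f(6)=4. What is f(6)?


Reading from the table at x = 6

4


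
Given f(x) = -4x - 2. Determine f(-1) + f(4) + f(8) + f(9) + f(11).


f(-1) = 2
f(4) = -18
f(8) = -34
f(9) = -38
f(11) = -46
Sum = -134

-134


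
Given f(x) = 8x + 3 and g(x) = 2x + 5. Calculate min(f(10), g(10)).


f(10) = 83
g(10) = 25
min = 25

25


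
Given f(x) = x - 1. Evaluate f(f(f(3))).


f(3) = 2
f(2) = 1
f(1) = 0

0


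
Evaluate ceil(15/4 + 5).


15/4 = 3.75
3.75 + 5 = 8.75
ceil(8.75) = 9

9


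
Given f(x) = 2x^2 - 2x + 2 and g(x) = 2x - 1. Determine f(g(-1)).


g(-1) = -3
f(-3) = 2*(-3)^2 - 2*(-3) + 2 = 26

26


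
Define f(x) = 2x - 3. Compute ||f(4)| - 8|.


3


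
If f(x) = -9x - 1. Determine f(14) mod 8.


f(14) = -127
-127 mod 8 = 1

1


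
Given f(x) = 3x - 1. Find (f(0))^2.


f(0) = -1
(-1)^2 = 1

1


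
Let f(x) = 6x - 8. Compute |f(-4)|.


32


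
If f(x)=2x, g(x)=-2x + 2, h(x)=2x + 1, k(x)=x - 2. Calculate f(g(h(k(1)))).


k(1) = -1
h(-1) = -1
g(-1) = 4
f(4) = 8

8


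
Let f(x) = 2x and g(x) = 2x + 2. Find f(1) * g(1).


f(1) = 2
g(1) = 4
Product = 8

8


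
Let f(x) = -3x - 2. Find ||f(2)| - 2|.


f(2) = -8
|-8| = 8
|8 - 2| = 6

6


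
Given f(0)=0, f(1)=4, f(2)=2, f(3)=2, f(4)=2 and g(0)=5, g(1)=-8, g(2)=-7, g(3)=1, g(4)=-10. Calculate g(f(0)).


f(0) = 0
g(0) = 5

5


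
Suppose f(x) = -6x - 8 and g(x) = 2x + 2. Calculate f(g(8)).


g(8) = 18
f(18) = -116

-116


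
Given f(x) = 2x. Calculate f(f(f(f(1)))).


f(1) = 2
f(2) = 4
f(4) = 8
f(8) = 16

16


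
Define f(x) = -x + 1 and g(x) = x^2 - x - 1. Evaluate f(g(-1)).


g(-1) = 1
f(1) = 0

0


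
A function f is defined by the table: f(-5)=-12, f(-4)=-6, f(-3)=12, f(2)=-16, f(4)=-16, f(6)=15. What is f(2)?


Reading from the table at x = 2

-16


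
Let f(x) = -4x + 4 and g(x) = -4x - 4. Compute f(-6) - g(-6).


f(-6) = 28
g(-6) = 20
Difference = 8

8


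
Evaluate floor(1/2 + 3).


3


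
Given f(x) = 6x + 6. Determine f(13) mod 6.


f(13) = 84
84 mod 6 = 0

0


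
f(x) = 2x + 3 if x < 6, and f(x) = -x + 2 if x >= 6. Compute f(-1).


1


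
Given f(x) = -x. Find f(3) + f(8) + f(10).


f(3) = -3
f(8) = -8
f(10) = -10
Sum = -21

-21


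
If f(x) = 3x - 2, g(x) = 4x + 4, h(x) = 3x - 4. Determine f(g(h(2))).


h(2) = 2
g(2) = 12
f(12) = 34

34


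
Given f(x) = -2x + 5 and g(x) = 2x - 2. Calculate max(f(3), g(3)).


f(3) = -1
g(3) = 4
max = 4

4


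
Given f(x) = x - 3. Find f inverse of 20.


Solve x - 3 = 20
x = (20 + 3) / 1 = 23

23


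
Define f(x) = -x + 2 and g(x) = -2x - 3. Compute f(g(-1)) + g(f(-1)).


-6


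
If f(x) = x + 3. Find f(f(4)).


f(4) = 7
f(7) = 10

10


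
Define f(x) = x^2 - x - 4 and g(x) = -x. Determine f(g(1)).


g(1) = -1
f(-1) = 1*(-1)^2 - 1*(-1) - 4 = -2

-2


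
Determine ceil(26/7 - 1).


26/7 = 3.7143
3.7143 - 1 = 2.7143
ceil(2.7143) = 3

3


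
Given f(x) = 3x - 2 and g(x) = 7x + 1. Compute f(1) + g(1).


9


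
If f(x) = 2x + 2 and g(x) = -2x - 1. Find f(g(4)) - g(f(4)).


5


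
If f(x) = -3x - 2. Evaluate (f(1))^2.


f(1) = -5
(-5)^2 = 25

25


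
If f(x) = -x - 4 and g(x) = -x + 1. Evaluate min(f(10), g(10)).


f(10) = -14
g(10) = -9
min = -14

-14


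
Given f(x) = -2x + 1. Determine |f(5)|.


f(5) = -9
|-9| = 9

9


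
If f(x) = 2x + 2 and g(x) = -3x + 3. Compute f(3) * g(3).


f(3) = 8
g(3) = -6
Product = -48

-48


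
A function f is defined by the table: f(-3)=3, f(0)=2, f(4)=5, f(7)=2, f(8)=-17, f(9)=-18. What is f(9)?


Reading from the table at x = 9

-18


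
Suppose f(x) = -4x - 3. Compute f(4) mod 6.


f(4) = -19
-19 mod 6 = 5

5


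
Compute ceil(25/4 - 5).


25/4 = 6.25
6.25 - 5 = 1.25
ceil(1.25) = 2

2


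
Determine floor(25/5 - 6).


25/5 = 5
5 - 6 = -1
floor(-1) = -1

-1


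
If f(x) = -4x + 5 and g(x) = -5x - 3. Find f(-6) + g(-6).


f(-6) = 29
g(-6) = 27
Sum = 56

56


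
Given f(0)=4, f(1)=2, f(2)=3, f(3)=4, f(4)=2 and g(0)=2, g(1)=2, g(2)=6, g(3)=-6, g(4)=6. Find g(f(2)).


f(2) = 3
g(3) = -6

-6


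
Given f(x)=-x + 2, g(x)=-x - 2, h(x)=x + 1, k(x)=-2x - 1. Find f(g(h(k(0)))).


k(0) = -1
h(-1) = 0
g(0) = -2
f(-2) = 4

4


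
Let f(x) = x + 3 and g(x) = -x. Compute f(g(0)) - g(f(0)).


f(g(0)) = 3
g(f(0)) = -3
Difference = 6

6


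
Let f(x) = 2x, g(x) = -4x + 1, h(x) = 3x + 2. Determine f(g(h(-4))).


h(-4) = -10
g(-10) = 41
f(41) = 82

82


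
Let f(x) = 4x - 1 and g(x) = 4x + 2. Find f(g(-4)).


-57


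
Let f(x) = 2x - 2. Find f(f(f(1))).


f(1) = 0
f(0) = -2
f(-2) = -6

-6


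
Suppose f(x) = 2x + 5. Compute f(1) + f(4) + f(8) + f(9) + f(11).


f(1) = 7
f(4) = 13
f(8) = 21
f(9) = 23
f(11) = 27
Sum = 91

91


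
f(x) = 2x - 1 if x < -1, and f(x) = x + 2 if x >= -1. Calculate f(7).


7 satisfies x >= -1
f(7) = 9

9


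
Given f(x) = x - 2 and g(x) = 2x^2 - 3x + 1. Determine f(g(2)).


g(2) = 3
f(3) = 1

1


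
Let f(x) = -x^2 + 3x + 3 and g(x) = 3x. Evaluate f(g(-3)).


-105


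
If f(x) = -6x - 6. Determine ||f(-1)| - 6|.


f(-1) = 0
|0| = 0
|0 - 6| = 6

6


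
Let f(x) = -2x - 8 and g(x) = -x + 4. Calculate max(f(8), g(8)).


-4


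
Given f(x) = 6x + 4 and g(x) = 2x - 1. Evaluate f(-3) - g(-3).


f(-3) = -14
g(-3) = -7
Difference = -7

-7


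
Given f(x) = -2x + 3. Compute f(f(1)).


1


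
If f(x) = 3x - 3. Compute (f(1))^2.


f(1) = 0
(0)^2 = 0

0


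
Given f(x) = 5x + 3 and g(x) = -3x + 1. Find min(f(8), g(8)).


f(8) = 43
g(8) = -23
min = -23

-23


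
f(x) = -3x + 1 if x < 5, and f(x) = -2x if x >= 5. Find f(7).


7 satisfies x >= 5
f(7) = -14

-14


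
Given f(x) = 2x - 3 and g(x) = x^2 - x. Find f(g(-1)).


g(-1) = 2
f(2) = 1

1


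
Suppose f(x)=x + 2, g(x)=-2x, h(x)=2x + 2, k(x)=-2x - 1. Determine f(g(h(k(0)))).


k(0) = -1
h(-1) = 0
g(0) = 0
f(0) = 2

2


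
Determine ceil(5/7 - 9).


5/7 = 0.7143
0.7143 - 9 = -8.2857
ceil(-8.2857) = -8

-8


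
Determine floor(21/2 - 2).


21/2 = 10.5
10.5 - 2 = 8.5
floor(8.5) = 8

8


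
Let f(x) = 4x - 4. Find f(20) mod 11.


f(20) = 76
76 mod 11 = 10

10


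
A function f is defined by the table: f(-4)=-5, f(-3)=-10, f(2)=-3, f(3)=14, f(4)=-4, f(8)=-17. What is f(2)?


Reading from the table at x = 2

-3


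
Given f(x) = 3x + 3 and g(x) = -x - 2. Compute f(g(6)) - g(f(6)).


f(g(6)) = -21
g(f(6)) = -23
Difference = 2

2


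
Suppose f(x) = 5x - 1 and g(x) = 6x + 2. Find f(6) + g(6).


67


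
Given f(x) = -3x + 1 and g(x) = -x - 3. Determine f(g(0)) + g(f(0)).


f(g(0)) = 10
g(f(0)) = -4
Sum = 6

6


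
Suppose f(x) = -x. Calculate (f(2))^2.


f(2) = -2
(-2)^2 = 4

4


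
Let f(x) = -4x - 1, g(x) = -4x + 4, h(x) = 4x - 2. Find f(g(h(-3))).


-241


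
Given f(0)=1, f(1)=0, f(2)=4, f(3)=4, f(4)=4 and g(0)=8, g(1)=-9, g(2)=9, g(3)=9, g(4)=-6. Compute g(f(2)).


f(2) = 4
g(4) = -6

-6


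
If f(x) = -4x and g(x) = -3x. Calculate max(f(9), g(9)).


-27


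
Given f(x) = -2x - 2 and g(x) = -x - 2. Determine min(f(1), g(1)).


f(1) = -4
g(1) = -3
min = -4

-4


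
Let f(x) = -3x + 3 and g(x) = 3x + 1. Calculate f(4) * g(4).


f(4) = -9
g(4) = 13
Product = -117

-117


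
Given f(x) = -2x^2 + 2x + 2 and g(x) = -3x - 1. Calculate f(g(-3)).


g(-3) = 8
f(8) = (-2)*(8)^2 + 2*(8) + 2 = -110

-110


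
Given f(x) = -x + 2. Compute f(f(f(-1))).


f(-1) = 3
f(3) = -1
f(-1) = 3

3


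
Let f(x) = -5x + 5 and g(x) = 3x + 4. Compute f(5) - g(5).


f(5) = -20
g(5) = 19
Difference = -39

-39


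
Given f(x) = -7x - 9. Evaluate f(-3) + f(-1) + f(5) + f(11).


-120


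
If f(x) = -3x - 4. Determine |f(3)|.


f(3) = -13
|-13| = 13

13


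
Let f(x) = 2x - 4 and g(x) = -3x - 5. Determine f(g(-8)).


g(-8) = 19
f(19) = 34

34


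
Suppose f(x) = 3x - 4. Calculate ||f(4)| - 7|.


f(4) = 8
|8| = 8
|8 - 7| = 1

1


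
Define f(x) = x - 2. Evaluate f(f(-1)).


f(-1) = -3
f(-3) = -5

-5


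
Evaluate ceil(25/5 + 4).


25/5 = 5
5 + 4 = 9
ceil(9) = 9

9


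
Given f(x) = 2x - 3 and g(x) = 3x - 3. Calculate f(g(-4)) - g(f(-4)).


f(g(-4)) = -33
g(f(-4)) = -36
Difference = 3

3


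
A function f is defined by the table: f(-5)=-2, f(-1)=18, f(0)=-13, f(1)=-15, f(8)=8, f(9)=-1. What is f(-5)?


Reading from the table at x = -5

-2


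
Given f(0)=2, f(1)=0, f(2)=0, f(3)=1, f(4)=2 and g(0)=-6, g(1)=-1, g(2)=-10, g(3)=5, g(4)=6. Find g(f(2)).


f(2) = 0
g(0) = -6

-6


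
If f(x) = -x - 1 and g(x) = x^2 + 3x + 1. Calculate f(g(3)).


g(3) = 19
f(19) = -20

-20


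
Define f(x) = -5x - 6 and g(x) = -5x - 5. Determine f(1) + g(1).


-21


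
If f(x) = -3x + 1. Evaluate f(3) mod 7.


f(3) = -8
-8 mod 7 = 6

6


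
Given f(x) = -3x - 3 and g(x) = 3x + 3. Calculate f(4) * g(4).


f(4) = -15
g(4) = 15
Product = -225

-225


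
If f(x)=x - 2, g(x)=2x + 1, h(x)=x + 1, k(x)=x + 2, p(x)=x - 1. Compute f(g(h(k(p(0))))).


p(0) = -1
k(-1) = 1
h(1) = 2
g(2) = 5
f(5) = 3

3


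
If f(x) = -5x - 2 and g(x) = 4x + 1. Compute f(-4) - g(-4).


f(-4) = 18
g(-4) = -15
Difference = 33

33


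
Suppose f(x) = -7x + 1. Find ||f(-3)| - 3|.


f(-3) = 22
|22| = 22
|22 - 3| = 19

19


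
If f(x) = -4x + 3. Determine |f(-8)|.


f(-8) = 35
|35| = 35

35


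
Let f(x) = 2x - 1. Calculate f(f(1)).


f(1) = 1
f(1) = 1

1


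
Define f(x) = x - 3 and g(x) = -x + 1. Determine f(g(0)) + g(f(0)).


f(g(0)) = -2
g(f(0)) = 4
Sum = 2

2


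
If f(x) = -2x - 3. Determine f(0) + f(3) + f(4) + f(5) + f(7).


f(0) = -3
f(3) = -9
f(4) = -11
f(5) = -13
f(7) = -17
Sum = -53

-53


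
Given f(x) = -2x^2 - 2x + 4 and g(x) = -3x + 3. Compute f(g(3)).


g(3) = -6
f(-6) = (-2)*(-6)^2 - 2*(-6) + 4 = -56

-56


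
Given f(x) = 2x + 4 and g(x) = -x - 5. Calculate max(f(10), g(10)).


24


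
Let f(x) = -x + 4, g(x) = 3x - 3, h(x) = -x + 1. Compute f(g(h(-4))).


h(-4) = 5
g(5) = 12
f(12) = -8

-8


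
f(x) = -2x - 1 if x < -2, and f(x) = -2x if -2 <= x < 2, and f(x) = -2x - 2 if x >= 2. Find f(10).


10 satisfies x >= 2
f(10) = -22

-22


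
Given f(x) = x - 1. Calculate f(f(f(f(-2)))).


f(-2) = -3
f(-3) = -4
f(-4) = -5
f(-5) = -6

-6


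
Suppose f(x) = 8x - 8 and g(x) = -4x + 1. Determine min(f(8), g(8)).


-31


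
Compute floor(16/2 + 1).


16/2 = 8
8 + 1 = 9
floor(9) = 9

9


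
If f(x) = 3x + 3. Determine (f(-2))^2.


f(-2) = -3
(-3)^2 = 9

9


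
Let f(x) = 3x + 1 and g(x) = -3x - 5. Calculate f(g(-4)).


g(-4) = 7
f(7) = 22

22


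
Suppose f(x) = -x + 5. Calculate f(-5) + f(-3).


f(-5) = 10
f(-3) = 8
Sum = 18

18


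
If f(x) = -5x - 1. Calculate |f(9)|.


f(9) = -46
|-46| = 46

46


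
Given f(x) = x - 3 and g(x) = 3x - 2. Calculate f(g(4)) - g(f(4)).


f(g(4)) = 7
g(f(4)) = 1
Difference = 6

6


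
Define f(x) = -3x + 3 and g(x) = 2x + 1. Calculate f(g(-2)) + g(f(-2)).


f(g(-2)) = 12
g(f(-2)) = 19
Sum = 31

31


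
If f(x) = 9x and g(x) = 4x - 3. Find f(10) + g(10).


f(10) = 90
g(10) = 37
Sum = 127

127


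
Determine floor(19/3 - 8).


19/3 = 6.3333
6.3333 - 8 = -1.6667
floor(-1.6667) = -2

-2


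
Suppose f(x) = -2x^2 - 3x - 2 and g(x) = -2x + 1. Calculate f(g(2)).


g(2) = -3
f(-3) = (-2)*(-3)^2 - 3*(-3) - 2 = -11

-11


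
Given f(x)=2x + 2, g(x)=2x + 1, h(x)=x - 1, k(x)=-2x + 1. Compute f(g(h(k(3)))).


k(3) = -5
h(-5) = -6
g(-6) = -11
f(-11) = -20

-20


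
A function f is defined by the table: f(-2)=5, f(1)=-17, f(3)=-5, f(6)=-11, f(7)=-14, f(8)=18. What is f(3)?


Reading from the table at x = 3

-5


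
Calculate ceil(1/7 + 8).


1/7 = 0.1429
0.1429 + 8 = 8.1429
ceil(8.1429) = 9

9


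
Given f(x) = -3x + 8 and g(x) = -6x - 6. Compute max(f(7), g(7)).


-13


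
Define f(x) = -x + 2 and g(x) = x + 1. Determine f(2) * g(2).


f(2) = 0
g(2) = 3
Product = 0

0


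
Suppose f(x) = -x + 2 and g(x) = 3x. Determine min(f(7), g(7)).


f(7) = -5
g(7) = 21
min = -5

-5


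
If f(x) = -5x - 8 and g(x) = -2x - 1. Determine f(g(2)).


g(2) = -5
f(-5) = 17

17


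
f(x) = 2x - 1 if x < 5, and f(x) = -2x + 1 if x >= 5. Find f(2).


2 satisfies x < 5
f(2) = 3

3


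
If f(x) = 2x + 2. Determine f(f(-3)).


f(-3) = -4
f(-4) = -6

-6


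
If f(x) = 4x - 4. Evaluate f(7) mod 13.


11


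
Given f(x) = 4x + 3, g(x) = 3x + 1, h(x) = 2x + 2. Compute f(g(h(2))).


h(2) = 6
g(6) = 19
f(19) = 79

79


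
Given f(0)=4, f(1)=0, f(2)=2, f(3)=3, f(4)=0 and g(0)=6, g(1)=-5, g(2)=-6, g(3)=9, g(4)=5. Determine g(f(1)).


f(1) = 0
g(0) = 6

6


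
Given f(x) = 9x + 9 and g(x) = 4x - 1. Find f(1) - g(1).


f(1) = 18
g(1) = 3
Difference = 15

15


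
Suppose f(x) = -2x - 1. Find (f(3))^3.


f(3) = -7
(-7)^3 = -343

-343


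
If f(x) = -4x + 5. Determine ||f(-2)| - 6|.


7


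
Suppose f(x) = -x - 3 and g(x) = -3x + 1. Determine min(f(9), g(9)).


f(9) = -12
g(9) = -26
min = -26

-26


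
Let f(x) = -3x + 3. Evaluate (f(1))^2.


f(1) = 0
(0)^2 = 0

0


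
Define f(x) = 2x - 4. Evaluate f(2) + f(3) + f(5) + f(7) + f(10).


f(2) = 0
f(3) = 2
f(5) = 6
f(7) = 10
f(10) = 16
Sum = 34

34


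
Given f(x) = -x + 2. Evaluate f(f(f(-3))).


f(-3) = 5
f(5) = -3
f(-3) = 5

5


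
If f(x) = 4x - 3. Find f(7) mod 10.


f(7) = 25
25 mod 10 = 5

5


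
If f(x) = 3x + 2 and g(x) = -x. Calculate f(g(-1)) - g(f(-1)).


f(g(-1)) = 5
g(f(-1)) = 1
Difference = 4

4


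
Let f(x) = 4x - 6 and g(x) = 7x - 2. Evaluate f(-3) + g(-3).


f(-3) = -18
g(-3) = -23
Sum = -41

-41


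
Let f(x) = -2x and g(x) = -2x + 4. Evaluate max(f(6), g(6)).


f(6) = -12
g(6) = -8
max = -8

-8


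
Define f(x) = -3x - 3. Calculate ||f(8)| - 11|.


f(8) = -27
|-27| = 27
|27 - 11| = 16

16


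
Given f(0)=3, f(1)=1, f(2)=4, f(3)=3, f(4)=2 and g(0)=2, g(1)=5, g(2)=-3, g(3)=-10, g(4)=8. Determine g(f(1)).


f(1) = 1
g(1) = 5

5


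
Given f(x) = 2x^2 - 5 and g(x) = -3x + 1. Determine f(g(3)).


g(3) = -8
f(-8) = 2*(-8)^2 - 5 = 123

123


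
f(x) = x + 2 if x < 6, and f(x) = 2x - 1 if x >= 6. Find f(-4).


-2


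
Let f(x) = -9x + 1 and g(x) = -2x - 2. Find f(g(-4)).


g(-4) = 6
f(6) = -53

-53


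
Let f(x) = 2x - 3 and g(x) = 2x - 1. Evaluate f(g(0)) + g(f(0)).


f(g(0)) = -5
g(f(0)) = -7
Sum = -12

-12


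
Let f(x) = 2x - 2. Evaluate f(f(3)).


f(3) = 4
f(4) = 6

6


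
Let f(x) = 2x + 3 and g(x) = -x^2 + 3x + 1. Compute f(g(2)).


9


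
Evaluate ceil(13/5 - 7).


13/5 = 2.6
2.6 - 7 = -4.4
ceil(-4.4) = -4

-4


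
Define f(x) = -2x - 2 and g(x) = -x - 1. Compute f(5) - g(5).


f(5) = -12
g(5) = -6
Difference = -6

-6


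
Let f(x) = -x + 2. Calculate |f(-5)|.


f(-5) = 7
|7| = 7

7


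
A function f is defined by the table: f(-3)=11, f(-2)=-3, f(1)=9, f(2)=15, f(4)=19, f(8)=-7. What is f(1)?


9


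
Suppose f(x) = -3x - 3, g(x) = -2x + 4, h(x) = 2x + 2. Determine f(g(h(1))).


h(1) = 4
g(4) = -4
f(-4) = 9

9


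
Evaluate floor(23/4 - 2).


23/4 = 5.75
5.75 - 2 = 3.75
floor(3.75) = 3

3


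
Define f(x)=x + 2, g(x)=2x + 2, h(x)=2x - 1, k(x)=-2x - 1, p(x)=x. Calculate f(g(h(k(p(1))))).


p(1) = 1
k(1) = -3
h(-3) = -7
g(-7) = -12
f(-12) = -10

-10


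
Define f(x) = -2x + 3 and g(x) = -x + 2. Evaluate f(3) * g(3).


f(3) = -3
g(3) = -1
Product = 3

3


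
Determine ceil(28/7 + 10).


28/7 = 4
4 + 10 = 14
ceil(14) = 14

14


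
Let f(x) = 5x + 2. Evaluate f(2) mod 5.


f(2) = 12
12 mod 5 = 2

2


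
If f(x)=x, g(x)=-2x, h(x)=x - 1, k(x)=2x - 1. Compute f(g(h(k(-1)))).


8


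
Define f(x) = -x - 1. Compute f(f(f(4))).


f(4) = -5
f(-5) = 4
f(4) = -5

-5


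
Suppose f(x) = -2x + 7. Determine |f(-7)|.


f(-7) = 21
|21| = 21

21


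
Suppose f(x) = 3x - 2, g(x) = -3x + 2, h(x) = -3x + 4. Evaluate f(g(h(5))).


h(5) = -11
g(-11) = 35
f(35) = 103

103


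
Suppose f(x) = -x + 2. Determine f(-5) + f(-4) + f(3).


12


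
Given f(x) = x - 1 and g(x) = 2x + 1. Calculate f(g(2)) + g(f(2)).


f(g(2)) = 4
g(f(2)) = 3
Sum = 7

7


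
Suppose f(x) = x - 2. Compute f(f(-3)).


f(-3) = -5
f(-5) = -7

-7


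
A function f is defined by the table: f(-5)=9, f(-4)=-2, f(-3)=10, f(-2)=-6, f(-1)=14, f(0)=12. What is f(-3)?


Reading from the table at x = -3

10


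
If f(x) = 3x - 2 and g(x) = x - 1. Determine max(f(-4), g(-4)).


f(-4) = -14
g(-4) = -5
max = -5

-5


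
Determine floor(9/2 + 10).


9/2 = 4.5
4.5 + 10 = 14.5
floor(14.5) = 14

14


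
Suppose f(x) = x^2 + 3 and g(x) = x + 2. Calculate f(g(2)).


g(2) = 4
f(4) = 1*(4)^2 + 3 = 19

19


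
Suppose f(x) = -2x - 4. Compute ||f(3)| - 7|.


f(3) = -10
|-10| = 10
|10 - 7| = 3

3


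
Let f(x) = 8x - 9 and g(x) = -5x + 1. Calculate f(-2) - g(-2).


f(-2) = -25
g(-2) = 11
Difference = -36

-36


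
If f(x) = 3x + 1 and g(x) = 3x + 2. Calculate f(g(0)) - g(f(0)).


f(g(0)) = 7
g(f(0)) = 5
Difference = 2

2


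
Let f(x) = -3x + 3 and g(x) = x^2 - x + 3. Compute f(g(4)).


-42


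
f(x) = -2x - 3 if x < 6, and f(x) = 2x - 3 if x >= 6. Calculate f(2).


-7


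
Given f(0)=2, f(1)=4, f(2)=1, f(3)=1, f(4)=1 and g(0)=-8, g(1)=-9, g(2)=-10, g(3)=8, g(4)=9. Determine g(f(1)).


f(1) = 4
g(4) = 9

9


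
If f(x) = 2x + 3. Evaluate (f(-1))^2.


1


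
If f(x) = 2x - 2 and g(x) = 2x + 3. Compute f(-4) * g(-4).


f(-4) = -10
g(-4) = -5
Product = 50

50


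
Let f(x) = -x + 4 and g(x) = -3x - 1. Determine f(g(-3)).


g(-3) = 8
f(8) = -4

-4


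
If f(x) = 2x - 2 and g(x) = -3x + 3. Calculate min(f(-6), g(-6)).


-14


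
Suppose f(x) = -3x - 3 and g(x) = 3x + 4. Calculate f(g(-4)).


g(-4) = -8
f(-8) = 21

21


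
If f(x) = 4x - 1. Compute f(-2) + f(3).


f(-2) = -9
f(3) = 11
Sum = 2

2


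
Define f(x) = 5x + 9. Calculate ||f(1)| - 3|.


f(1) = 14
|14| = 14
|14 - 3| = 11

11


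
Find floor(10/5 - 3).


10/5 = 2
2 - 3 = -1
floor(-1) = -1

-1


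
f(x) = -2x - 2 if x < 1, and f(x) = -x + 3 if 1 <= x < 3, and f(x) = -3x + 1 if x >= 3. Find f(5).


5 satisfies x >= 3
f(5) = -14

-14


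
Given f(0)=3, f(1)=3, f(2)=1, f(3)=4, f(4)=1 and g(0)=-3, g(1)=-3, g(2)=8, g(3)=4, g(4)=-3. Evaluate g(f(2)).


f(2) = 1
g(1) = -3

-3


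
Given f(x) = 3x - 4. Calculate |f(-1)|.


f(-1) = -7
|-7| = 7

7


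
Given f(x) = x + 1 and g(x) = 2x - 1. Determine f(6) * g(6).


77


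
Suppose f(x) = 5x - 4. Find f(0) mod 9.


f(0) = -4
-4 mod 9 = 5

5


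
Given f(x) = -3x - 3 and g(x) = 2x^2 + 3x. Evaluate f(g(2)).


g(2) = 14
f(14) = -45

-45


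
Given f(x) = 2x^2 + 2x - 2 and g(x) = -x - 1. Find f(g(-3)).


10


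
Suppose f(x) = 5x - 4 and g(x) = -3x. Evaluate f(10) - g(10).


f(10) = 46
g(10) = -30
Difference = 76

76


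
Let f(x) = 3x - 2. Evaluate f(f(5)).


f(5) = 13
f(13) = 37

37


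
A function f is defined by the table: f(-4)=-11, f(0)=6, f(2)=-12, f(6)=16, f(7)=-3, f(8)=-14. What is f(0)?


Reading from the table at x = 0

6


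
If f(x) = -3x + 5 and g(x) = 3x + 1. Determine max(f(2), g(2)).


f(2) = -1
g(2) = 7
max = 7

7


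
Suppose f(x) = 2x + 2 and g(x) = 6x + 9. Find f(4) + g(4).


43


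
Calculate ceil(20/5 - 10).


20/5 = 4
4 - 10 = -6
ceil(-6) = -6

-6


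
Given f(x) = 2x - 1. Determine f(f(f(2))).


9


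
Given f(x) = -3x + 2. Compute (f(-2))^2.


64


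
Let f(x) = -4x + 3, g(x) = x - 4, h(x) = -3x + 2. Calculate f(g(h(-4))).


h(-4) = 14
g(14) = 10
f(10) = -37

-37


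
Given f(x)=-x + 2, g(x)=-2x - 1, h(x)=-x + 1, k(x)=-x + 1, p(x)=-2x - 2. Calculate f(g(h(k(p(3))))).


p(3) = -8
k(-8) = 9
h(9) = -8
g(-8) = 15
f(15) = -13

-13


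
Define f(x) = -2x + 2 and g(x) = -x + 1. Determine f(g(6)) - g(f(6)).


f(g(6)) = 12
g(f(6)) = 11
Difference = 1

1


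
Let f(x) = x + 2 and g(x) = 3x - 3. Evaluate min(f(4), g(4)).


f(4) = 6
g(4) = 9
min = 6

6


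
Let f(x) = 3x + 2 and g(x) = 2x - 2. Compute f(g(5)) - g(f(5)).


f(g(5)) = 26
g(f(5)) = 32
Difference = -6

-6


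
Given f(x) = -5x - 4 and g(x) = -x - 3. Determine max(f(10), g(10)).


f(10) = -54
g(10) = -13
max = -13

-13


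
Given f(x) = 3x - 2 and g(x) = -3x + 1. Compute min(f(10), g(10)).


f(10) = 28
g(10) = -29
min = -29

-29


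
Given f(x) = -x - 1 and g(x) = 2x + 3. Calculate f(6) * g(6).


f(6) = -7
g(6) = 15
Product = -105

-105


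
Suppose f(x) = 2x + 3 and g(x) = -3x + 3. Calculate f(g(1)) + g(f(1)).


f(g(1)) = 3
g(f(1)) = -12
Sum = -9

-9


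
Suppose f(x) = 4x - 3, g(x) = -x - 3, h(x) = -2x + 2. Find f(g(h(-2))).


-39


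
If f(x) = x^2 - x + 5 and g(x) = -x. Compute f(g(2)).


11


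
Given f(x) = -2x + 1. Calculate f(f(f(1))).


f(1) = -1
f(-1) = 3
f(3) = -5

-5


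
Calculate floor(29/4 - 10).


29/4 = 7.25
7.25 - 10 = -2.75
floor(-2.75) = -3

-3


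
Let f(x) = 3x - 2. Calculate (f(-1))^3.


-125


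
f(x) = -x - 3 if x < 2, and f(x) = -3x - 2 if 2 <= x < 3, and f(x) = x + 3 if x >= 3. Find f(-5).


-5 satisfies x < 2
f(-5) = 2

2


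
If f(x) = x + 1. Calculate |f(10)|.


11


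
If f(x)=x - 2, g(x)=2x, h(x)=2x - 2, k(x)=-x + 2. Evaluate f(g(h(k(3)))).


k(3) = -1
h(-1) = -4
g(-4) = -8
f(-8) = -10

-10


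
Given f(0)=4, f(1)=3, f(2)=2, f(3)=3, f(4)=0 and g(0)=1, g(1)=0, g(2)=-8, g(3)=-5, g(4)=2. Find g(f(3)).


f(3) = 3
g(3) = -5

-5


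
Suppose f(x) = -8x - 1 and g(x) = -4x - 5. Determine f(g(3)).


g(3) = -17
f(-17) = 135

135


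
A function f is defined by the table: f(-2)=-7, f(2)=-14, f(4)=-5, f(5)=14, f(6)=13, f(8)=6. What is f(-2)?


Reading from the table at x = -2

-7


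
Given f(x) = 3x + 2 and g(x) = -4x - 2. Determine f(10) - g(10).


f(10) = 32
g(10) = -42
Difference = 74

74


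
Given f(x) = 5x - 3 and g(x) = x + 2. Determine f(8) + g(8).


47


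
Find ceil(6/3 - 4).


6/3 = 2
2 - 4 = -2
ceil(-2) = -2

-2


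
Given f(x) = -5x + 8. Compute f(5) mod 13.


f(5) = -17
-17 mod 13 = 9

9


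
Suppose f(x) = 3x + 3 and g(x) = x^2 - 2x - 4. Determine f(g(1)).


g(1) = -5
f(-5) = -12

-12


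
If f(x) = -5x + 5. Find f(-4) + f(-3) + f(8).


f(-4) = 25
f(-3) = 20
f(8) = -35
Sum = 10

10


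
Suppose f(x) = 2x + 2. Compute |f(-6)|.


10


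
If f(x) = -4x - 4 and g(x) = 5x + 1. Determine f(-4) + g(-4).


f(-4) = 12
g(-4) = -19
Sum = -7

-7


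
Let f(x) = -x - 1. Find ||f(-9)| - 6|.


f(-9) = 8
|8| = 8
|8 - 6| = 2

2


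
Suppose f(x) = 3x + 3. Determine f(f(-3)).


f(-3) = -6
f(-6) = -15

-15


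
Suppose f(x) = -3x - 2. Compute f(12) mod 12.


f(12) = -38
-38 mod 12 = 10

10


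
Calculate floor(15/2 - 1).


15/2 = 7.5
7.5 - 1 = 6.5
floor(6.5) = 6

6


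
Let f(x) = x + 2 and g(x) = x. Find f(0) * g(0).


0


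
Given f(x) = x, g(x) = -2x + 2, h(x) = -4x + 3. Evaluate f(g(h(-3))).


h(-3) = 15
g(15) = -28
f(-28) = -28

-28


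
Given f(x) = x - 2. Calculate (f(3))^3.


1


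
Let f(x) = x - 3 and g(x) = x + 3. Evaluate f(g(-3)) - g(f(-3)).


f(g(-3)) = -3
g(f(-3)) = -3
Difference = 0

0


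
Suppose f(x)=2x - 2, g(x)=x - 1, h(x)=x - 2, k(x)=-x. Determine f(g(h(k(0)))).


k(0) = 0
h(0) = -2
g(-2) = -3
f(-3) = -8

-8


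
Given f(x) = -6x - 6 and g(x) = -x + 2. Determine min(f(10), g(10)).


f(10) = -66
g(10) = -8
min = -66

-66


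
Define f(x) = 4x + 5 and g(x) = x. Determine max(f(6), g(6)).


29


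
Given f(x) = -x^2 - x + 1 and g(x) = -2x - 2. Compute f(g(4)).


g(4) = -10
f(-10) = (-1)*(-10)^2 - 1*(-10) + 1 = -89

-89


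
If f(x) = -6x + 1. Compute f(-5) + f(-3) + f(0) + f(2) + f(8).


f(-5) = 31
f(-3) = 19
f(0) = 1
f(2) = -11
f(8) = -47
Sum = -7

-7


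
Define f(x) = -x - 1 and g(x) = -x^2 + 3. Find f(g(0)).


g(0) = 3
f(3) = -4

-4


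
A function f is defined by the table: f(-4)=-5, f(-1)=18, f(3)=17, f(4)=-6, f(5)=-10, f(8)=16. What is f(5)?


Reading from the table at x = 5

-10


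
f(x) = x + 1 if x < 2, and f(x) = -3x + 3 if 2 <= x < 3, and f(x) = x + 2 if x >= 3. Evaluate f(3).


3 satisfies x >= 3
f(3) = 5

5


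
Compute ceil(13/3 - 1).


13/3 = 4.3333
4.3333 - 1 = 3.3333
ceil(3.3333) = 4

4


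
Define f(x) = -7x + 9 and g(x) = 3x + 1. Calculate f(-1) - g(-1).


18


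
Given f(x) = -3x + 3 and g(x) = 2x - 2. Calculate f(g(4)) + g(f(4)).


f(g(4)) = -15
g(f(4)) = -20
Sum = -35

-35


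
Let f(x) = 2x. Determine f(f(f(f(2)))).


f(2) = 4
f(4) = 8
f(8) = 16
f(16) = 32

32


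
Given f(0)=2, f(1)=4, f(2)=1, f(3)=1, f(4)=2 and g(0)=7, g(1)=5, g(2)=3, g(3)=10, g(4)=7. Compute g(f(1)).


f(1) = 4
g(4) = 7

7


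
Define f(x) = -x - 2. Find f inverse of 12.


Solve -x - 2 = 12
x = (12 + 2) / (-1) = -14

-14


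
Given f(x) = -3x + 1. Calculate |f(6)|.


f(6) = -17
|-17| = 17

17


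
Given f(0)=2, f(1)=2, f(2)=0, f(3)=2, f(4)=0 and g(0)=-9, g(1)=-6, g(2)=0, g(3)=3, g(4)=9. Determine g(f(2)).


f(2) = 0
g(0) = -9

-9


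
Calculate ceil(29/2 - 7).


29/2 = 14.5
14.5 - 7 = 7.5
ceil(7.5) = 8

8


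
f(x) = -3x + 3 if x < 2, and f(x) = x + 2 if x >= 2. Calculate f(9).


11


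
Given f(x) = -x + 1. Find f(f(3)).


f(3) = -2
f(-2) = 3

3


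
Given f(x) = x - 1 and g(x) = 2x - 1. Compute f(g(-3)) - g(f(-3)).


f(g(-3)) = -8
g(f(-3)) = -9
Difference = 1

1


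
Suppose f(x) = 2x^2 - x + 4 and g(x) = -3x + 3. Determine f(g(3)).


82


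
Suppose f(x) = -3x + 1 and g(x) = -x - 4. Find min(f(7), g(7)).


f(7) = -20
g(7) = -11
min = -20

-20


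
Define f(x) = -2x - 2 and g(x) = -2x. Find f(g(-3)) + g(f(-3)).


f(g(-3)) = -14
g(f(-3)) = -8
Sum = -22

-22


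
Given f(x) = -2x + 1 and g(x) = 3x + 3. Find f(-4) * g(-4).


f(-4) = 9
g(-4) = -9
Product = -81

-81
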